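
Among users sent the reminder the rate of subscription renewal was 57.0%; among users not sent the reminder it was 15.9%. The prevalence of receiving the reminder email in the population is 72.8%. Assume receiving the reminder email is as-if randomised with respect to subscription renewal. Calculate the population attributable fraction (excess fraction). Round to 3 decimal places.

p₁ = 0.57, p₀ = 0.159.
Overall risk P(Y=1) = π·p₁ + (1−π)·p₀ = 0.728×0.57 + 0.272×0.159 = 0.45821.
Under exogeneity, PAF = [P(Y=1) − p₀] / P(Y=1).
PAF = (0.45821 − 0.159) / 0.45821 ≈ 0.6530

PAF ≈ 0.653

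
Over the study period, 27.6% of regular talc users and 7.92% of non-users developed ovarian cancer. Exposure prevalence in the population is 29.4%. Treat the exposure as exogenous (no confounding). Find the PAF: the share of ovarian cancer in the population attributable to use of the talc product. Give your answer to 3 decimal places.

PAF ≈ 0.422

p₁ = 0.276, p₀ = 0.0792.
Overall risk P(Y=1) = π·p₁ + (1−π)·p₀ = 0.294×0.276 + 0.706×0.0792 = 0.13706.
Under exogeneity, PAF = [P(Y=1) − p₀] / P(Y=1).
PAF = (0.13706 − 0.0792) / 0.13706 ≈ 0.4221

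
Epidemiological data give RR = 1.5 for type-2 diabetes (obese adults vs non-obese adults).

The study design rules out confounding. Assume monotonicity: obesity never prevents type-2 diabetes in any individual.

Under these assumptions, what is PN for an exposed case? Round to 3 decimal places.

Under exogeneity and monotonicity, PN = (RR − 1) / RR = 1 − 1/RR.
PN = (1.5 − 1) / 1.5 = 0.5 / 1.5 ≈ 0.3333

PN ≈ 0.333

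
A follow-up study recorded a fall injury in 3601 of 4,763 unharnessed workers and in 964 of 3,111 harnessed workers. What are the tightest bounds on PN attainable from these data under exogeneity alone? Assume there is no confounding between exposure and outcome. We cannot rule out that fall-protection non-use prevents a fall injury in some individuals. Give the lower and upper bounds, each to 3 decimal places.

0.590 ≤ PN ≤ 0.913

p₁ = P(outcome | exposed) = 3601/4763 = 0.75604
p₀ = P(outcome | unexposed) = 964/3111 = 0.30987
Under exogeneity alone the bounds on PN are max{0,(p₁−p₀)/p₁} ≤ PN ≤ min{1,(1−p₀)/p₁}.
  lower = (p₁ − p₀)/p₁ = 0.44617 / 0.75604 ≈ 0.5901
  upper = min{1, (1 − p₀)/p₁} = 0.69013 / 0.75604 ≈ 0.9128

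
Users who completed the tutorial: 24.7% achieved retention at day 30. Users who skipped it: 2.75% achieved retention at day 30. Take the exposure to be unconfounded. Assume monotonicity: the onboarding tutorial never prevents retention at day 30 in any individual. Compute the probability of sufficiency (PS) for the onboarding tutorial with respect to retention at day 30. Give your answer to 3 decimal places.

PS ≈ 0.226

p₁ = 0.247, p₀ = 0.0275.
Under exogeneity and monotonicity, PS = (p₁ − p₀) / (1 − p₀).
PS = (0.247 − 0.0275) / (1 − 0.0275) = 0.2195 / 0.9725 ≈ 0.2257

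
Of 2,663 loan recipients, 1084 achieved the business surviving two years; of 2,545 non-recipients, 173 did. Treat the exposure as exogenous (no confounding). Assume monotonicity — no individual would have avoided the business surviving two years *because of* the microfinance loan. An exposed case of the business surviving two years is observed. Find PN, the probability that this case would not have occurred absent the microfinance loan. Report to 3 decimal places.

PN ≈ 0.833

p₁ = P(outcome | exposed) = 1084/2663 = 0.40706
p₀ = P(outcome | unexposed) = 173/2545 = 0.067976
Under exogeneity and monotonicity, PN = (p₁ − p₀) / p₁.
PN = (0.40706 − 0.067976) / 0.40706 = 0.33908 / 0.40706 ≈ 0.8330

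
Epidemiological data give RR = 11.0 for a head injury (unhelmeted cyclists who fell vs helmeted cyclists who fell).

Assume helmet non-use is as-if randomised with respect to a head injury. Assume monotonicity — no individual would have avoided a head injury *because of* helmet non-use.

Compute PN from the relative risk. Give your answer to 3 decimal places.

PN ≈ 0.909

Under exogeneity and monotonicity, PN = (RR − 1) / RR = 1 − 1/RR.
PN = (11.0 − 1) / 11.0 = 10 / 11.0 ≈ 0.9091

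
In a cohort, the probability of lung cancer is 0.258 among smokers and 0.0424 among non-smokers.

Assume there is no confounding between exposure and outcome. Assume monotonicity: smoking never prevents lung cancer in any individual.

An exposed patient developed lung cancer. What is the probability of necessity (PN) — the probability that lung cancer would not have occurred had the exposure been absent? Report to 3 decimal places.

Let p₁ = 0.258, p₀ = 0.0424.
Under exogeneity and monotonicity, PN = (p₁ − p₀) / p₁.
PN = (0.258 − 0.0424) / 0.258 = 0.2156 / 0.258 ≈ 0.8357

PN ≈ 0.836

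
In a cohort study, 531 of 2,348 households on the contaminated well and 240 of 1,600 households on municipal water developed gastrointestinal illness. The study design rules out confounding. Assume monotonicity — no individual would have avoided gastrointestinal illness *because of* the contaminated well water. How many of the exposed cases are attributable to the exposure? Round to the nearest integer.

about 179 cases

p₁ = P(outcome | exposed) = 531/2348 = 0.22615
p₀ = P(outcome | unexposed) = 240/1600 = 0.15
PN = (p₁ − p₀)/p₁ = (0.22615 − 0.15) / 0.22615 ≈ 0.33672.
Attributable cases ≈ PN × (exposed cases) = 0.33672 × 531 ≈ 178.80.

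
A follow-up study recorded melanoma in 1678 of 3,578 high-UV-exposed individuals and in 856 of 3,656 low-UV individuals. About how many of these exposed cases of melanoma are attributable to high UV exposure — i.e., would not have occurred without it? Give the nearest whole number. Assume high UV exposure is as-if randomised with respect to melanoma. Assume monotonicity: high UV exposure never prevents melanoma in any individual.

about 840 cases

p₁ = P(outcome | exposed) = 1678/3578 = 0.46898
p₀ = P(outcome | unexposed) = 856/3656 = 0.23414
PN = (p₁ − p₀)/p₁ = (0.46898 − 0.23414) / 0.46898 ≈ 0.50075.
Attributable cases ≈ PN × (exposed cases) = 0.50075 × 1678 ≈ 840.26.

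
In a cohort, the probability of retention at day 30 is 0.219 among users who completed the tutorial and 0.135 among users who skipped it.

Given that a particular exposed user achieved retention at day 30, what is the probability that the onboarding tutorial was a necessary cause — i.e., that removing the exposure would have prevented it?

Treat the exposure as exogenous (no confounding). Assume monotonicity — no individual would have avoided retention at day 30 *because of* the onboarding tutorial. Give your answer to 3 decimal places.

Let p₁ = 0.219, p₀ = 0.135.
Under exogeneity and monotonicity, PN = (p₁ − p₀) / p₁.
PN = (0.219 − 0.135) / 0.219 = 0.084 / 0.219 ≈ 0.3836

PN ≈ 0.384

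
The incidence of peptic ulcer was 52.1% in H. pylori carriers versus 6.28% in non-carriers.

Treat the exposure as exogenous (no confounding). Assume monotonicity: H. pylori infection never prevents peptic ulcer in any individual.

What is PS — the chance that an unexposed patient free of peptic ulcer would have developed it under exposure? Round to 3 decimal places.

PS ≈ 0.489

p₁ = 0.521, p₀ = 0.0628.
Under exogeneity and monotonicity, PS = (p₁ − p₀) / (1 − p₀).
PS = (0.521 − 0.0628) / (1 − 0.0628) = 0.4582 / 0.9372 ≈ 0.4889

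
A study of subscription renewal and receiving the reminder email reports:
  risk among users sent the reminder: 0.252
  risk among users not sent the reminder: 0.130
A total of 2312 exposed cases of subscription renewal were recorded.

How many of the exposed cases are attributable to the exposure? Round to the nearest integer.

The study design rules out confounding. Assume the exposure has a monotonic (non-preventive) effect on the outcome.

Let p₁ = 0.252, p₀ = 0.13.
PN = (p₁ − p₀)/p₁ = (0.252 − 0.13) / 0.252 ≈ 0.48413.
Attributable cases ≈ PN × (exposed cases) = 0.48413 × 2312 ≈ 1119.30.

about 1119 cases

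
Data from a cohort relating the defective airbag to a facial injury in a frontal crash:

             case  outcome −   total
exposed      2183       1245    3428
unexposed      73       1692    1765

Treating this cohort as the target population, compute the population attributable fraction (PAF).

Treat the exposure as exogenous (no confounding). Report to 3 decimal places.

p₁ = P(outcome | exposed) = 2183/3428 = 0.63681
p₀ = P(outcome | unexposed) = 73/1765 = 0.04136
Exposure prevalence π = 3428/5193 = 0.66012; overall risk P(Y=1) = 0.43443.
Under exogeneity, PAF = [P(Y=1) − p₀]/P(Y=1).
PAF = (0.43443 − 0.04136) / 0.43443 ≈ 0.9048

PAF ≈ 0.905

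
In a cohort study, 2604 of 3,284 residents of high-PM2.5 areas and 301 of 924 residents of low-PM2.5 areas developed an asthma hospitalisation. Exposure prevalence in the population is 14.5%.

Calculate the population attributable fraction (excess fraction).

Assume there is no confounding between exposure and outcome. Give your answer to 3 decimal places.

PAF ≈ 0.172

p₁ = P(outcome | exposed) = 2604/3284 = 0.79294
p₀ = P(outcome | unexposed) = 301/924 = 0.32576
Overall risk P(Y=1) = π·p₁ + (1−π)·p₀ = 0.145×0.79294 + 0.855×0.32576 = 0.3935.
Under exogeneity, PAF = [P(Y=1) − p₀] / P(Y=1).
PAF = (0.3935 − 0.32576) / 0.3935 ≈ 0.1722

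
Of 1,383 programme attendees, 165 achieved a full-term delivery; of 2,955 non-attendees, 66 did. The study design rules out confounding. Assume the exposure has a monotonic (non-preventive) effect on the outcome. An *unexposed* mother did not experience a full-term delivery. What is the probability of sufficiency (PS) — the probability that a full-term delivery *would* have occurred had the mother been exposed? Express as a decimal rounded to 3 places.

p₁ = P(outcome | exposed) = 165/1383 = 0.11931
p₀ = P(outcome | unexposed) = 66/2955 = 0.022335
Under exogeneity and monotonicity, PS = (p₁ − p₀) / (1 − p₀).
PS = (0.11931 − 0.022335) / (1 − 0.022335) = 0.096971 / 0.97766 ≈ 0.0992

PS ≈ 0.099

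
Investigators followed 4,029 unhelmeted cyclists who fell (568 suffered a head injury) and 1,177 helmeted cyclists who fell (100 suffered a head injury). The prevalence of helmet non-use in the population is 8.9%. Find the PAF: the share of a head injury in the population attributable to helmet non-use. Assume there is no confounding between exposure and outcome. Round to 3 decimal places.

PAF ≈ 0.055

p₁ = P(outcome | exposed) = 568/4029 = 0.14098
p₀ = P(outcome | unexposed) = 100/1177 = 0.084962
Overall risk P(Y=1) = π·p₁ + (1−π)·p₀ = 0.089×0.14098 + 0.911×0.084962 = 0.089947.
Under exogeneity, PAF = [P(Y=1) − p₀] / P(Y=1).
PAF = (0.089947 − 0.084962) / 0.089947 ≈ 0.0554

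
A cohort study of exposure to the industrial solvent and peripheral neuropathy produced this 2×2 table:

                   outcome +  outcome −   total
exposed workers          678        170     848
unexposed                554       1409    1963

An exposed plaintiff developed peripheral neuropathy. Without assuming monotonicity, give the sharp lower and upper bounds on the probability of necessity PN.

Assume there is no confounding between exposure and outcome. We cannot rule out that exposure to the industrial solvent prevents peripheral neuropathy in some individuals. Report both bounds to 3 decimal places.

0.647 ≤ PN ≤ 0.898

p₁ = P(outcome | exposed) = 678/848 = 0.79953
p₀ = P(outcome | unexposed) = 554/1963 = 0.28222
Under exogeneity alone the bounds on PN are max{0,(p₁−p₀)/p₁} ≤ PN ≤ min{1,(1−p₀)/p₁}.
  lower = (p₁ − p₀)/p₁ = 0.51731 / 0.79953 ≈ 0.6470
  upper = min{1, (1 − p₀)/p₁} = 0.71778 / 0.79953 ≈ 0.8978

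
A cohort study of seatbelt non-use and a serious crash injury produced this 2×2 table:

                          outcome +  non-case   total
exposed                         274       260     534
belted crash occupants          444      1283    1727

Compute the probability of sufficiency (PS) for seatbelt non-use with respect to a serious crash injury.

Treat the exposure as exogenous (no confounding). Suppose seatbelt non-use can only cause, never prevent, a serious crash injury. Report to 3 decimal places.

p₁ = P(outcome | exposed) = 274/534 = 0.51311
p₀ = P(outcome | unexposed) = 444/1727 = 0.25709
Under exogeneity and monotonicity, PS = (p₁ − p₀)/(1 − p₀).
PS = (0.51311 − 0.25709) / 0.74291 ≈ 0.3446

PS ≈ 0.345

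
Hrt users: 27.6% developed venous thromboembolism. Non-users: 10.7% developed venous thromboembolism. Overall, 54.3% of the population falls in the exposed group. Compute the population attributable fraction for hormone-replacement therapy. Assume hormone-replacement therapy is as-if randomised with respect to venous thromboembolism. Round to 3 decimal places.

PAF ≈ 0.462

p₁ = 0.276, p₀ = 0.107.
Overall risk P(Y=1) = π·p₁ + (1−π)·p₀ = 0.543×0.276 + 0.457×0.107 = 0.19877.
Under exogeneity, PAF = [P(Y=1) − p₀] / P(Y=1).
PAF = (0.19877 − 0.107) / 0.19877 ≈ 0.4617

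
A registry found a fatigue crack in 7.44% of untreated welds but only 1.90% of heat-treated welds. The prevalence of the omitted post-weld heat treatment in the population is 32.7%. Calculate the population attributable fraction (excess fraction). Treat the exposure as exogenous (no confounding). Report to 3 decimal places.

p₁ = 0.0744, p₀ = 0.019.
Overall risk P(Y=1) = π·p₁ + (1−π)·p₀ = 0.327×0.0744 + 0.673×0.019 = 0.037116.
Under exogeneity, PAF = [P(Y=1) − p₀] / P(Y=1).
PAF = (0.037116 − 0.019) / 0.037116 ≈ 0.4881

PAF ≈ 0.488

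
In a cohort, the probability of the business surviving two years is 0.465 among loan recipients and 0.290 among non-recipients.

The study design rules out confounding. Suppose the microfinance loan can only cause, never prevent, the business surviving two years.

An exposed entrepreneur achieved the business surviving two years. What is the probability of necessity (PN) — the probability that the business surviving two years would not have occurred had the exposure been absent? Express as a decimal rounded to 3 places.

Let p₁ = 0.465, p₀ = 0.29.
Under exogeneity and monotonicity, PN = (p₁ − p₀) / p₁.
PN = (0.465 − 0.29) / 0.465 = 0.175 / 0.465 ≈ 0.3763

PN ≈ 0.376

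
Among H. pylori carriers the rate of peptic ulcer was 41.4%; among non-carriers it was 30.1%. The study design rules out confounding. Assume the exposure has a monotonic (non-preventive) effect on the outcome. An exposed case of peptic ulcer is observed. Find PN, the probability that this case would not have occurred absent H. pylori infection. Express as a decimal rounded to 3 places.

p₁ = 0.414, p₀ = 0.301.
Under exogeneity and monotonicity, PN = (p₁ − p₀) / p₁.
PN = (0.414 − 0.301) / 0.414 = 0.113 / 0.414 ≈ 0.2729

PN ≈ 0.273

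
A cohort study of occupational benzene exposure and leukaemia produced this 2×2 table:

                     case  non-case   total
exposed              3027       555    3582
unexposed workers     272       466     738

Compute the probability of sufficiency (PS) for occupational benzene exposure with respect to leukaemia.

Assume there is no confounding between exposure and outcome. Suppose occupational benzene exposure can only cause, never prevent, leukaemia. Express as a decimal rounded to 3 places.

p₁ = P(outcome | exposed) = 3027/3582 = 0.84506
p₀ = P(outcome | unexposed) = 272/738 = 0.36856
Under exogeneity and monotonicity, PS = (p₁ − p₀) / (1 − p₀).
PS = (0.84506 − 0.36856) / (1 − 0.36856) = 0.47649 / 0.63144 ≈ 0.7546

PS ≈ 0.755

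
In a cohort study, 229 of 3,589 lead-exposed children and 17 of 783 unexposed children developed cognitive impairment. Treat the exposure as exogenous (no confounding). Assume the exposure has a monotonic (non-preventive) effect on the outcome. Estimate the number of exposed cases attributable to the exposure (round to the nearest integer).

p₁ = P(outcome | exposed) = 229/3589 = 0.063806
p₀ = P(outcome | unexposed) = 17/783 = 0.021711
PN = (p₁ − p₀)/p₁ = (0.063806 − 0.021711) / 0.063806 ≈ 0.65973.
Attributable cases ≈ PN × (exposed cases) = 0.65973 × 229 ≈ 151.08.

about 151 cases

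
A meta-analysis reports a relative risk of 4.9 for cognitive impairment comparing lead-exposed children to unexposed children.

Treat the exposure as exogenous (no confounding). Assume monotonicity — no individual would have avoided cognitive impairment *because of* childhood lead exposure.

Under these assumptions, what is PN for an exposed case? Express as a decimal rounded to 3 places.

PN ≈ 0.796

Under exogeneity and monotonicity, PN = (RR − 1) / RR = 1 − 1/RR.
PN = (4.9 − 1) / 4.9 = 3.9 / 4.9 ≈ 0.7959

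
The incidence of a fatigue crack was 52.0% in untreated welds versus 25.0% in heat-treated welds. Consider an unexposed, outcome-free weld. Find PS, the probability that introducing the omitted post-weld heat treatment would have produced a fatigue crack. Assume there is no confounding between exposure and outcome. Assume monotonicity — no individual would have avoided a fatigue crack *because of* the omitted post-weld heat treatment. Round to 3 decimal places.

PS ≈ 0.360

p₁ = 0.52, p₀ = 0.25.
Under exogeneity and monotonicity, PS = (p₁ − p₀) / (1 − p₀).
PS = (0.52 − 0.25) / (1 − 0.25) = 0.27 / 0.75 ≈ 0.3600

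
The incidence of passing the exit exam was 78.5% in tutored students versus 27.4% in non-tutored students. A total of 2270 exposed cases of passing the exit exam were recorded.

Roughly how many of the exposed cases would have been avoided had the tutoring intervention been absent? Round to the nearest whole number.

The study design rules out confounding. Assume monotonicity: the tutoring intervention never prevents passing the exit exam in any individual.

about 1478 cases

p₁ = 0.785, p₀ = 0.274.
PN = (p₁ − p₀)/p₁ = (0.785 − 0.274) / 0.785 ≈ 0.65096.
Attributable cases ≈ PN × (exposed cases) = 0.65096 × 2270 ≈ 1477.67.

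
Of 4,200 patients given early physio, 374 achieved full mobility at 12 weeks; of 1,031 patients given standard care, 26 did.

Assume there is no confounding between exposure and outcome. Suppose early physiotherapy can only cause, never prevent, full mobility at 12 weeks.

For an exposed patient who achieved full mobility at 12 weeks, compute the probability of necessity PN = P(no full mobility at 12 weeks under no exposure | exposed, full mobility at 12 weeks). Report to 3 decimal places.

PN ≈ 0.717

p₁ = P(outcome | exposed) = 374/4200 = 0.089048
p₀ = P(outcome | unexposed) = 26/1031 = 0.025218
Under exogeneity and monotonicity, PN = (p₁ − p₀) / p₁.
PN = (0.089048 − 0.025218) / 0.089048 = 0.063829 / 0.089048 ≈ 0.7168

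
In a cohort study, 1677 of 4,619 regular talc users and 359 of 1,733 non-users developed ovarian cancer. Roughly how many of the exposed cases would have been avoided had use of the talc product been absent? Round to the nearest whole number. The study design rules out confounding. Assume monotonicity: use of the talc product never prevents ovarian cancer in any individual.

p₁ = P(outcome | exposed) = 1677/4619 = 0.36307
p₀ = P(outcome | unexposed) = 359/1733 = 0.20716
PN = (p₁ − p₀)/p₁ = (0.36307 − 0.20716) / 0.36307 ≈ 0.42943.
Attributable cases ≈ PN × (exposed cases) = 0.42943 × 1677 ≈ 720.15.

about 720 cases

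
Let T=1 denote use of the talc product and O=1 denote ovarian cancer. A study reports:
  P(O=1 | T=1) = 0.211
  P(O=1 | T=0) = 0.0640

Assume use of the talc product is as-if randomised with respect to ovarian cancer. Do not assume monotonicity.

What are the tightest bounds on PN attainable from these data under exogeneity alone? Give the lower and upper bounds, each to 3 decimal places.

0.697 ≤ PN ≤ 1.000

Let p₁ = 0.211, p₀ = 0.064.
Under exogeneity alone the bounds on PN are max{0,(p₁−p₀)/p₁} ≤ PN ≤ min{1,(1−p₀)/p₁}.
  lower = (p₁ − p₀)/p₁ = 0.147 / 0.211 ≈ 0.6967
  upper = min{1, (1 − p₀)/p₁} = 0.936 / 0.211 ≈ 4.4360 → capped at 1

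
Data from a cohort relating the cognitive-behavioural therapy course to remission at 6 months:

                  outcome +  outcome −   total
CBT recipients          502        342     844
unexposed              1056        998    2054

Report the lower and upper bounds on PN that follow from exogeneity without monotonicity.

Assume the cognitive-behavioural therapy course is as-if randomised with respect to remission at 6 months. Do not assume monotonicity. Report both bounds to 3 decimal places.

0.136 ≤ PN ≤ 0.817

p₁ = P(outcome | exposed) = 502/844 = 0.59479
p₀ = P(outcome | unexposed) = 1056/2054 = 0.51412
Under exogeneity alone the bounds on PN are max{0,(p₁−p₀)/p₁} ≤ PN ≤ min{1,(1−p₀)/p₁}.
  lower = (p₁ − p₀)/p₁ = 0.080668 / 0.59479 ≈ 0.1356
  upper = min{1, (1 − p₀)/p₁} = 0.48588 / 0.59479 ≈ 0.8169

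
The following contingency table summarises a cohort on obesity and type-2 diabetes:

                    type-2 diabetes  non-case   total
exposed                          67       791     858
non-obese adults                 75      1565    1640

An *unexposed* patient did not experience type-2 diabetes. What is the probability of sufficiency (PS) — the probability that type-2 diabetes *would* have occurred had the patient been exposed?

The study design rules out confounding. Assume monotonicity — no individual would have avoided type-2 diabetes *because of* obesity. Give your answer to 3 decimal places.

p₁ = P(outcome | exposed) = 67/858 = 0.078089
p₀ = P(outcome | unexposed) = 75/1640 = 0.045732
Under exogeneity and monotonicity, PS = (p₁ − p₀) / (1 − p₀).
PS = (0.078089 − 0.045732) / (1 − 0.045732) = 0.032357 / 0.95427 ≈ 0.0339

PS ≈ 0.034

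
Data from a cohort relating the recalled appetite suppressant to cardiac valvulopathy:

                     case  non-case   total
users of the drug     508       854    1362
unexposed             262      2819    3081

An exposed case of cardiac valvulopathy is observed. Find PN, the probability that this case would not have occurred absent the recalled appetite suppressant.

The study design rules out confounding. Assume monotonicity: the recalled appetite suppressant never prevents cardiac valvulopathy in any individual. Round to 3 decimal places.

PN ≈ 0.772

p₁ = P(outcome | exposed) = 508/1362 = 0.37298
p₀ = P(outcome | unexposed) = 262/3081 = 0.085037
Under exogeneity and monotonicity, PN = (p₁ − p₀) / p₁.
PN = (0.37298 − 0.085037) / 0.37298 = 0.28794 / 0.37298 ≈ 0.7720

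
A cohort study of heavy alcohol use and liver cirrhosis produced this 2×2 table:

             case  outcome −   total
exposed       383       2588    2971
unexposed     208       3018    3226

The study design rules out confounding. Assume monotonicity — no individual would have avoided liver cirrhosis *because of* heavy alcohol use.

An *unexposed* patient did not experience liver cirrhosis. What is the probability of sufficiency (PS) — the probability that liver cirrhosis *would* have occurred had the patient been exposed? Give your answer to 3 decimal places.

PS ≈ 0.069

p₁ = P(outcome | exposed) = 383/2971 = 0.12891
p₀ = P(outcome | unexposed) = 208/3226 = 0.064476
Under exogeneity and monotonicity, PS = (p₁ − p₀) / (1 − p₀).
PS = (0.12891 − 0.064476) / (1 − 0.064476) = 0.064437 / 0.93552 ≈ 0.0689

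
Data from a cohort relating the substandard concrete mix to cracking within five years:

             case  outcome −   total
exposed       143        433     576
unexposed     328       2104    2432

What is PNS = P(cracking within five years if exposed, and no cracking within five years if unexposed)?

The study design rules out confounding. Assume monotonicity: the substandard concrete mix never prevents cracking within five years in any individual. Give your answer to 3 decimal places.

p₁ = P(outcome | exposed) = 143/576 = 0.24826
p₀ = P(outcome | unexposed) = 328/2432 = 0.13487
Under exogeneity and monotonicity, PNS = p₁ − p₀.
PNS = 0.24826 − 0.13487 = 0.1134

PNS ≈ 0.113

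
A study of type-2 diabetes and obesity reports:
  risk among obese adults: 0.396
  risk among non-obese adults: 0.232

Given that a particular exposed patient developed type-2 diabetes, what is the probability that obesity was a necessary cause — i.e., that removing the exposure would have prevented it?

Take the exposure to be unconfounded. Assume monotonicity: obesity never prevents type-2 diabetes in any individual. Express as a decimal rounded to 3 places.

Let p₁ = 0.396, p₀ = 0.232.
Under exogeneity and monotonicity, PN = (p₁ − p₀) / p₁.
PN = (0.396 − 0.232) / 0.396 = 0.164 / 0.396 ≈ 0.4141

PN ≈ 0.414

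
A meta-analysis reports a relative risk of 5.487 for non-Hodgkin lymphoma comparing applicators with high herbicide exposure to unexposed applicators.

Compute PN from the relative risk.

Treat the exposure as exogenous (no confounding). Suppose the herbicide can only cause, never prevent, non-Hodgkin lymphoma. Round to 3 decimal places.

Under exogeneity and monotonicity, PN = (RR − 1) / RR = 1 − 1/RR.
PN = (5.487 − 1) / 5.487 = 4.487 / 5.487 ≈ 0.8178

PN ≈ 0.818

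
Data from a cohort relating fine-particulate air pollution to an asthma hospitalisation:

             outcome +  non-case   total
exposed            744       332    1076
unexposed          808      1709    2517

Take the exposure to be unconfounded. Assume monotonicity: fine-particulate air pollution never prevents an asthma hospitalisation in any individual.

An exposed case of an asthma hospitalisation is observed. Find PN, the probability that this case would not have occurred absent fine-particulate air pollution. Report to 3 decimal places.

p₁ = P(outcome | exposed) = 744/1076 = 0.69145
p₀ = P(outcome | unexposed) = 808/2517 = 0.32102
Under exogeneity and monotonicity, PN = (p₁ − p₀)/p₁.
PN = (0.69145 − 0.32102) / 0.69145 ≈ 0.5357

PN ≈ 0.536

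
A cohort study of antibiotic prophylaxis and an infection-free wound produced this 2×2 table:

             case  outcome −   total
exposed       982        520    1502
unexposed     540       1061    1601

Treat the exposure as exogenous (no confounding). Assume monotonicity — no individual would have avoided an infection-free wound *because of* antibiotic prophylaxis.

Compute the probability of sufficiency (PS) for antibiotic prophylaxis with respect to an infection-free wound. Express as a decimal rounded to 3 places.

p₁ = P(outcome | exposed) = 982/1502 = 0.65379
p₀ = P(outcome | unexposed) = 540/1601 = 0.33729
Under exogeneity and monotonicity, PS = (p₁ − p₀)/(1 − p₀).
PS = (0.65379 − 0.33729) / 0.66271 ≈ 0.4776

PS ≈ 0.478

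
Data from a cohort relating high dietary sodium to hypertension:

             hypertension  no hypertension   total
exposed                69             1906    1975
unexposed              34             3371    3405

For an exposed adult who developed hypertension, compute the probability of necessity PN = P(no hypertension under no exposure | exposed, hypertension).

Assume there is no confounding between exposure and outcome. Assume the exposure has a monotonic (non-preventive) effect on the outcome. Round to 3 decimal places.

p₁ = P(outcome | exposed) = 69/1975 = 0.034937
p₀ = P(outcome | unexposed) = 34/3405 = 0.0099853
Under exogeneity and monotonicity, PN = (p₁ − p₀)/p₁.
PN = (0.034937 − 0.0099853) / 0.034937 ≈ 0.7142

PN ≈ 0.714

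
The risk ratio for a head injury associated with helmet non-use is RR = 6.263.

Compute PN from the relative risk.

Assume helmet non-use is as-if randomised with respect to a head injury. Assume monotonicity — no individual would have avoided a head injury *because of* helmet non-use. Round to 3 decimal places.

PN ≈ 0.840

Under exogeneity and monotonicity, PN = (RR − 1) / RR = 1 − 1/RR.
PN = (6.263 − 1) / 6.263 = 5.263 / 6.263 ≈ 0.8403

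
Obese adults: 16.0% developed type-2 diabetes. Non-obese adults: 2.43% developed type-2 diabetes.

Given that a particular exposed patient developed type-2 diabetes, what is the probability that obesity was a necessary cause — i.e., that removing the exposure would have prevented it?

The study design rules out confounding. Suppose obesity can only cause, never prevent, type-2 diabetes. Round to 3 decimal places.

PN ≈ 0.848

p₁ = 0.16, p₀ = 0.0243.
Under exogeneity and monotonicity, PN = (p₁ − p₀) / p₁.
PN = (0.16 − 0.0243) / 0.16 = 0.1357 / 0.16 ≈ 0.8481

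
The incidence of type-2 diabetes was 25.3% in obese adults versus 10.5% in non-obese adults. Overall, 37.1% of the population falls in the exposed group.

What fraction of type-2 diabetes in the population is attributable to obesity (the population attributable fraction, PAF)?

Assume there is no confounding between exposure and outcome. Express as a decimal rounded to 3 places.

PAF ≈ 0.343

p₁ = 0.253, p₀ = 0.105.
Overall risk P(Y=1) = π·p₁ + (1−π)·p₀ = 0.371×0.253 + 0.629×0.105 = 0.15991.
Under exogeneity, PAF = [P(Y=1) − p₀] / P(Y=1).
PAF = (0.15991 − 0.105) / 0.15991 ≈ 0.3434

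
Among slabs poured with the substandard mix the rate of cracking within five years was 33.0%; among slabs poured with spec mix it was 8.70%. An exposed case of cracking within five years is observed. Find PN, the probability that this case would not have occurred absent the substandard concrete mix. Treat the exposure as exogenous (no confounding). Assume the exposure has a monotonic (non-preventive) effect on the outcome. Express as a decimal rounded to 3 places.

p₁ = 0.33, p₀ = 0.087.
Under exogeneity and monotonicity, PN = (p₁ − p₀) / p₁.
PN = (0.33 − 0.087) / 0.33 = 0.243 / 0.33 ≈ 0.7364

PN ≈ 0.736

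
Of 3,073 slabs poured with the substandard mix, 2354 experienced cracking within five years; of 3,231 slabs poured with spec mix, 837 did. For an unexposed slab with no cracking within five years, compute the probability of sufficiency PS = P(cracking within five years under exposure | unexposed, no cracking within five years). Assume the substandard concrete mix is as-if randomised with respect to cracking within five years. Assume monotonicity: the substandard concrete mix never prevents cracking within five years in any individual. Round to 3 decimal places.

PS ≈ 0.684

p₁ = P(outcome | exposed) = 2354/3073 = 0.76603
p₀ = P(outcome | unexposed) = 837/3231 = 0.25905
Under exogeneity and monotonicity, PS = (p₁ − p₀) / (1 − p₀).
PS = (0.76603 − 0.25905) / (1 − 0.25905) = 0.50697 / 0.74095 ≈ 0.6842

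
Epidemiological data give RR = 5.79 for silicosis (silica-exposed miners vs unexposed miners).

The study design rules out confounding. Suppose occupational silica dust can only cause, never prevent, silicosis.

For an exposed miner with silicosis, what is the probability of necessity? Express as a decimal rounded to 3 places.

PN ≈ 0.827

Under exogeneity and monotonicity, PN = (RR − 1) / RR = 1 − 1/RR.
PN = (5.79 − 1) / 5.79 = 4.79 / 5.79 ≈ 0.8273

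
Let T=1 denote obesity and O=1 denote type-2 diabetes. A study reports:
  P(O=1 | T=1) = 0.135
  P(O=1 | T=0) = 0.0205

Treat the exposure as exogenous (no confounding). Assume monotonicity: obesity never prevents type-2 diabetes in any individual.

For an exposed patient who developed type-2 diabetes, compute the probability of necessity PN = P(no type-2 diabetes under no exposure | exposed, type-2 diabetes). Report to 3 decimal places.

PN ≈ 0.848

Let p₁ = 0.135, p₀ = 0.0205.
Under exogeneity and monotonicity, PN = (p₁ − p₀) / p₁.
PN = (0.135 − 0.0205) / 0.135 = 0.1145 / 0.135 ≈ 0.8481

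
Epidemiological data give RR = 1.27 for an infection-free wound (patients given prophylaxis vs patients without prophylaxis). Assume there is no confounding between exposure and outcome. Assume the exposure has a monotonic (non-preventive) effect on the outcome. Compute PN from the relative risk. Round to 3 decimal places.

Under exogeneity and monotonicity, PN = (RR − 1) / RR = 1 − 1/RR.
PN = (1.27 − 1) / 1.27 = 0.27 / 1.27 ≈ 0.2126

PN ≈ 0.213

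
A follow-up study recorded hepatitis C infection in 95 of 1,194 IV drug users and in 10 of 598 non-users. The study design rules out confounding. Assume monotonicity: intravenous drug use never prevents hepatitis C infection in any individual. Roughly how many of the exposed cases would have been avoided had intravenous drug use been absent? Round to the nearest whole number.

p₁ = P(outcome | exposed) = 95/1194 = 0.079564
p₀ = P(outcome | unexposed) = 10/598 = 0.016722
PN = (p₁ − p₀)/p₁ = (0.079564 − 0.016722) / 0.079564 ≈ 0.78983.
Attributable cases ≈ PN × (exposed cases) = 0.78983 × 95 ≈ 75.03.

about 75 cases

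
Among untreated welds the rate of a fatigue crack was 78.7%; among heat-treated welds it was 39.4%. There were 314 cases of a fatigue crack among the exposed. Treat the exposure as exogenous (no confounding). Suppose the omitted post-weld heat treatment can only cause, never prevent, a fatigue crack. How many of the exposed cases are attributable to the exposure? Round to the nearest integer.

p₁ = 0.787, p₀ = 0.394.
PN = (p₁ − p₀)/p₁ = (0.787 − 0.394) / 0.787 ≈ 0.49936.
Attributable cases ≈ PN × (exposed cases) = 0.49936 × 314 ≈ 156.80.

about 157 cases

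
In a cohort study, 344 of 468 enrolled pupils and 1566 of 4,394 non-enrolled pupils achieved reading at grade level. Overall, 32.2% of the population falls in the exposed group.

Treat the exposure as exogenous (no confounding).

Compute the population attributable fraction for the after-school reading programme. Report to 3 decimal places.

PAF ≈ 0.255

p₁ = P(outcome | exposed) = 344/468 = 0.73504
p₀ = P(outcome | unexposed) = 1566/4394 = 0.3564
Overall risk P(Y=1) = π·p₁ + (1−π)·p₀ = 0.322×0.73504 + 0.678×0.3564 = 0.47832.
Under exogeneity, PAF = [P(Y=1) − p₀] / P(Y=1).
PAF = (0.47832 − 0.3564) / 0.47832 ≈ 0.2549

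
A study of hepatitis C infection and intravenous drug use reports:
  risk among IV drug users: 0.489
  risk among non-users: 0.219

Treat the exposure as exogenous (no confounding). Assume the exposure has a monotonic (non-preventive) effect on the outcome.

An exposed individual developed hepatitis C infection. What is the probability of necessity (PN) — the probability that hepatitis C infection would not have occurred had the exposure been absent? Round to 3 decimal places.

PN ≈ 0.552

Let p₁ = 0.489, p₀ = 0.219.
Under exogeneity and monotonicity, PN = (p₁ − p₀) / p₁.
PN = (0.489 − 0.219) / 0.489 = 0.27 / 0.489 ≈ 0.5521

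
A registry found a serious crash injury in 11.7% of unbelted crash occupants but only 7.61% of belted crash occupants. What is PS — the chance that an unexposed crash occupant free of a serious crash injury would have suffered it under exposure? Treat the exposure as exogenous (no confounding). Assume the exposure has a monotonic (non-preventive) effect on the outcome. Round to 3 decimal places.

p₁ = 0.117, p₀ = 0.0761.
Under exogeneity and monotonicity, PS = (p₁ − p₀) / (1 − p₀).
PS = (0.117 − 0.0761) / (1 − 0.0761) = 0.0409 / 0.9239 ≈ 0.0443

PS ≈ 0.044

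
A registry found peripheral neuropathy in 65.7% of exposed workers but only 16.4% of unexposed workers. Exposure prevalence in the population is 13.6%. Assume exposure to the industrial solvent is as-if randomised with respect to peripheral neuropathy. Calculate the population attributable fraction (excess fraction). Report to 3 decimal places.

p₁ = 0.657, p₀ = 0.164.
Overall risk P(Y=1) = π·p₁ + (1−π)·p₀ = 0.136×0.657 + 0.864×0.164 = 0.23105.
Under exogeneity, PAF = [P(Y=1) − p₀] / P(Y=1).
PAF = (0.23105 − 0.164) / 0.23105 ≈ 0.2902

PAF ≈ 0.290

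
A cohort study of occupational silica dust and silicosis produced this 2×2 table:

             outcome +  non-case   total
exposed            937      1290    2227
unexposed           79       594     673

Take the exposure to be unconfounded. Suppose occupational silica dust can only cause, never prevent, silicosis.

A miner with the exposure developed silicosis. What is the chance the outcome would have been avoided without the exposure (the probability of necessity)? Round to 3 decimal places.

PN ≈ 0.721

p₁ = P(outcome | exposed) = 937/2227 = 0.42075
p₀ = P(outcome | unexposed) = 79/673 = 0.11738
Under exogeneity and monotonicity, PN = (p₁ − p₀) / p₁.
PN = (0.42075 − 0.11738) / 0.42075 = 0.30336 / 0.42075 ≈ 0.7210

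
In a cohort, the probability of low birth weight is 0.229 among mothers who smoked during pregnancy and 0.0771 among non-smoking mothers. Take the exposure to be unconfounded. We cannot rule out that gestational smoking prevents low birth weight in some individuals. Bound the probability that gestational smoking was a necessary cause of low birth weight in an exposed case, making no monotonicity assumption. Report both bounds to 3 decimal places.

0.663 ≤ PN ≤ 1.000

Let p₁ = 0.229, p₀ = 0.0771.
Under exogeneity alone the bounds on PN are max{0,(p₁−p₀)/p₁} ≤ PN ≤ min{1,(1−p₀)/p₁}.
  lower = (p₁ − p₀)/p₁ = 0.1519 / 0.229 ≈ 0.6633
  upper = min{1, (1 − p₀)/p₁} = 0.9229 / 0.229 ≈ 4.0301 → capped at 1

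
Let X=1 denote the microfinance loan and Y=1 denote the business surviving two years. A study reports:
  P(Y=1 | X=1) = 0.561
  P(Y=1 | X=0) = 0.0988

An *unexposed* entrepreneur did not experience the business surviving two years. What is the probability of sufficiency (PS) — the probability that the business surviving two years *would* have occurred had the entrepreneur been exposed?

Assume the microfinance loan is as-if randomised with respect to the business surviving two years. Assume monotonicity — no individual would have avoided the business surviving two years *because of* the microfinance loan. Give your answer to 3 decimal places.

PS ≈ 0.513

Let p₁ = 0.561, p₀ = 0.0988.
Under exogeneity and monotonicity, PS = (p₁ − p₀) / (1 − p₀).
PS = (0.561 − 0.0988) / (1 − 0.0988) = 0.4622 / 0.9012 ≈ 0.5129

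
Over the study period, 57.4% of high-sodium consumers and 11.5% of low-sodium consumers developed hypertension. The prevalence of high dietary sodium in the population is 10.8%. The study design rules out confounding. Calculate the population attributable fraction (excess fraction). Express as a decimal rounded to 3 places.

p₁ = 0.574, p₀ = 0.115.
Overall risk P(Y=1) = π·p₁ + (1−π)·p₀ = 0.108×0.574 + 0.892×0.115 = 0.16457.
Under exogeneity, PAF = [P(Y=1) − p₀] / P(Y=1).
PAF = (0.16457 − 0.115) / 0.16457 ≈ 0.3012

PAF ≈ 0.301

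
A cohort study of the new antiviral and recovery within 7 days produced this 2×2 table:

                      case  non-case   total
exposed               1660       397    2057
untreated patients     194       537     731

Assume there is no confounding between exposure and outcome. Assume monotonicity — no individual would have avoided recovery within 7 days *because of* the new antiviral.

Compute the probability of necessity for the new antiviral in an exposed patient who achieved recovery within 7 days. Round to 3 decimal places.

PN ≈ 0.671

p₁ = P(outcome | exposed) = 1660/2057 = 0.807
p₀ = P(outcome | unexposed) = 194/731 = 0.26539
Under exogeneity and monotonicity, PN = (p₁ − p₀) / p₁.
PN = (0.807 − 0.26539) / 0.807 = 0.54161 / 0.807 ≈ 0.6711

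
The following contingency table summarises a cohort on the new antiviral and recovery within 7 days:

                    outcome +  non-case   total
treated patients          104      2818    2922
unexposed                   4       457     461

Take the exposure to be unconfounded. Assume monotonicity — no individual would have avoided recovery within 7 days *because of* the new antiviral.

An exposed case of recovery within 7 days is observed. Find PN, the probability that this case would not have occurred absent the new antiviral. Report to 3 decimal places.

PN ≈ 0.756

p₁ = P(outcome | exposed) = 104/2922 = 0.035592
p₀ = P(outcome | unexposed) = 4/461 = 0.0086768
Under exogeneity and monotonicity, PN = (p₁ − p₀) / p₁.
PN = (0.035592 − 0.0086768) / 0.035592 = 0.026915 / 0.035592 ≈ 0.7562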